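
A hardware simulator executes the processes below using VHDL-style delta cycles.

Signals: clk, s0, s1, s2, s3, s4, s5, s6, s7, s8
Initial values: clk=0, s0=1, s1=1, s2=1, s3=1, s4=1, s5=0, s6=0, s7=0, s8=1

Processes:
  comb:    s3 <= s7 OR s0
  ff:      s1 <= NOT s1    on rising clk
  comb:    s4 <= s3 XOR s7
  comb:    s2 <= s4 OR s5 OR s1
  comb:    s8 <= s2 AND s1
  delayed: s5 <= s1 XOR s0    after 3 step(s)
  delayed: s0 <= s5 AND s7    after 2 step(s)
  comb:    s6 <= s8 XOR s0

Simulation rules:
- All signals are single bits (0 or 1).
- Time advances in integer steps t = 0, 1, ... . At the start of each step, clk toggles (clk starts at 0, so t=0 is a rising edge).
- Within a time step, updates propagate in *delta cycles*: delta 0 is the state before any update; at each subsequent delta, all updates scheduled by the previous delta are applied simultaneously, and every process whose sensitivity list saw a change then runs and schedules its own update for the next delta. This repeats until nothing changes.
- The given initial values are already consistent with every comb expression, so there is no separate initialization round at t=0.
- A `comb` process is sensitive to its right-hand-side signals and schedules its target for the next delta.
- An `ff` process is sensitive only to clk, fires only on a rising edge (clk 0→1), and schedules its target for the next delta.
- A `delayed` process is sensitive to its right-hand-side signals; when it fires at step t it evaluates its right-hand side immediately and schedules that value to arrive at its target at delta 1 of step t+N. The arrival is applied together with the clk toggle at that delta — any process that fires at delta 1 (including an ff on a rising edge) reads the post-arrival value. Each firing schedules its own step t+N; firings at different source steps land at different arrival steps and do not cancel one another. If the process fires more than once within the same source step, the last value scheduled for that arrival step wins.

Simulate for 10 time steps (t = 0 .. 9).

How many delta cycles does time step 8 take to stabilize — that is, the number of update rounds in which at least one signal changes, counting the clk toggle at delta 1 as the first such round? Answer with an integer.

t0.Δ0 s3=1 s1=1 s5=0 s6=0 s2=1 s7=0 clk=0 s8=1 s0=1 s4=1
t0.Δ1 s3=1 s1=1 s5=0 s6=0 s2=1 s7=0 clk=1 s8=1 s0=1 s4=1
t0.Δ2 s3=1 s1=0 s5=0 s6=0 s2=1 s7=0 clk=1 s8=1 s0=1 s4=1
t0.Δ3 s3=1 s1=0 s5=0 s6=0 s2=1 s7=0 clk=1 s8=0 s0=1 s4=1
t0.Δ4 s3=1 s1=0 s5=0 s6=1 s2=1 s7=0 clk=1 s8=0 s0=1 s4=1
t1.Δ0 s3=1 s1=0 s5=0 s6=1 s2=1 s7=0 clk=1 s8=0 s0=1 s4=1
t1.Δ1 s3=1 s1=0 s5=0 s6=1 s2=1 s7=0 clk=0 s8=0 s0=1 s4=1
t2.Δ0 s3=1 s1=0 s5=0 s6=1 s2=1 s7=0 clk=0 s8=0 s0=1 s4=1
t2.Δ1 s3=1 s1=0 s5=0 s6=1 s2=1 s7=0 clk=1 s8=0 s0=1 s4=1
t2.Δ2 s3=1 s1=1 s5=0 s6=1 s2=1 s7=0 clk=1 s8=0 s0=1 s4=1
t2.Δ3 s3=1 s1=1 s5=0 s6=1 s2=1 s7=0 clk=1 s8=1 s0=1 s4=1
t2.Δ4 s3=1 s1=1 s5=0 s6=0 s2=1 s7=0 clk=1 s8=1 s0=1 s4=1
t3.Δ0 s3=1 s1=1 s5=0 s6=0 s2=1 s7=0 clk=1 s8=1 s0=1 s4=1
t3.Δ1 s3=1 s1=1 s5=1 s6=0 s2=1 s7=0 clk=0 s8=1 s0=1 s4=1
t4.Δ0 s3=1 s1=1 s5=1 s6=0 s2=1 s7=0 clk=0 s8=1 s0=1 s4=1
t4.Δ1 s3=1 s1=1 s5=1 s6=0 s2=1 s7=0 clk=1 s8=1 s0=1 s4=1
t4.Δ2 s3=1 s1=0 s5=1 s6=0 s2=1 s7=0 clk=1 s8=1 s0=1 s4=1
t4.Δ3 s3=1 s1=0 s5=1 s6=0 s2=1 s7=0 clk=1 s8=0 s0=1 s4=1
t4.Δ4 s3=1 s1=0 s5=1 s6=1 s2=1 s7=0 clk=1 s8=0 s0=1 s4=1
t5.Δ0 s3=1 s1=0 s5=1 s6=1 s2=1 s7=0 clk=1 s8=0 s0=1 s4=1
t5.Δ1 s3=1 s1=0 s5=0 s6=1 s2=1 s7=0 clk=0 s8=0 s0=0 s4=1
t5.Δ2 s3=0 s1=0 s5=0 s6=0 s2=1 s7=0 clk=0 s8=0 s0=0 s4=1
t5.Δ3 s3=0 s1=0 s5=0 s6=0 s2=1 s7=0 clk=0 s8=0 s0=0 s4=0
t5.Δ4 s3=0 s1=0 s5=0 s6=0 s2=0 s7=0 clk=0 s8=0 s0=0 s4=0
t6.Δ0 s3=0 s1=0 s5=0 s6=0 s2=0 s7=0 clk=0 s8=0 s0=0 s4=0
t6.Δ1 s3=0 s1=0 s5=0 s6=0 s2=0 s7=0 clk=1 s8=0 s0=0 s4=0
t6.Δ2 s3=0 s1=1 s5=0 s6=0 s2=0 s7=0 clk=1 s8=0 s0=0 s4=0
t6.Δ3 s3=0 s1=1 s5=0 s6=0 s2=1 s7=0 clk=1 s8=0 s0=0 s4=0
t6.Δ4 s3=0 s1=1 s5=0 s6=0 s2=1 s7=0 clk=1 s8=1 s0=0 s4=0
t6.Δ5 s3=0 s1=1 s5=0 s6=1 s2=1 s7=0 clk=1 s8=1 s0=0 s4=0
t7.Δ0 s3=0 s1=1 s5=0 s6=1 s2=1 s7=0 clk=1 s8=1 s0=0 s4=0
t7.Δ1 s3=0 s1=1 s5=1 s6=1 s2=1 s7=0 clk=0 s8=1 s0=0 s4=0
t8.Δ0 s3=0 s1=1 s5=1 s6=1 s2=1 s7=0 clk=0 s8=1 s0=0 s4=0
t8.Δ1 s3=0 s1=1 s5=0 s6=1 s2=1 s7=0 clk=1 s8=1 s0=0 s4=0
t8.Δ2 s3=0 s1=0 s5=0 s6=1 s2=1 s7=0 clk=1 s8=1 s0=0 s4=0
t8.Δ3 s3=0 s1=0 s5=0 s6=1 s2=0 s7=0 clk=1 s8=0 s0=0 s4=0
t8.Δ4 s3=0 s1=0 s5=0 s6=0 s2=0 s7=0 clk=1 s8=0 s0=0 s4=0
t9.Δ0 s3=0 s1=0 s5=0 s6=0 s2=0 s7=0 clk=1 s8=0 s0=0 s4=0
t9.Δ1 s3=0 s1=0 s5=1 s6=0 s2=0 s7=0 clk=0 s8=0 s0=0 s4=0
t9.Δ2 s3=0 s1=0 s5=1 s6=0 s2=1 s7=0 clk=0 s8=0 s0=0 s4=0

4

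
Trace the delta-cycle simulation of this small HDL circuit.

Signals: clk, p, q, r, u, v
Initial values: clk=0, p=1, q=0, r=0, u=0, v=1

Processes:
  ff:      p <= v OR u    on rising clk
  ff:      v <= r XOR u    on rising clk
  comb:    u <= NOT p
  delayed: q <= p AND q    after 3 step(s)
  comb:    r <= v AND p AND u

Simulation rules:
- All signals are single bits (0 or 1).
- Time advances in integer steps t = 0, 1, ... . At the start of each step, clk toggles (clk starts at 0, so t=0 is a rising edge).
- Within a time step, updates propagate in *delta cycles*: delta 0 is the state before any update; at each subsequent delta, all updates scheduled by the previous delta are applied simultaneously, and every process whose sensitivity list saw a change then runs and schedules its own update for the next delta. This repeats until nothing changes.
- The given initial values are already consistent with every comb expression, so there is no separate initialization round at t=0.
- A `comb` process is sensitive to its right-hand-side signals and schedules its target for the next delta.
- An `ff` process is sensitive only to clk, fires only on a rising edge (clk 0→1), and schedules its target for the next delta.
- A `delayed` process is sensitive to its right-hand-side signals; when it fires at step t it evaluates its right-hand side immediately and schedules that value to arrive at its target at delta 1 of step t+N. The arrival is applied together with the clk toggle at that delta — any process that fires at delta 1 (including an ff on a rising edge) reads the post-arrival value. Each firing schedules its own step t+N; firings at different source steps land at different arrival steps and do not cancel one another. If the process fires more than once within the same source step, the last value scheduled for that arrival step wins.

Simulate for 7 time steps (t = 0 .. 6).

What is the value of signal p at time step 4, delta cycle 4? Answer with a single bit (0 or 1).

[bits: v,u,p,r,q,clk]
t=0: Δ0=101000 Δ1=101001 Δ2=001001 | 2Δ
t=1: Δ0=001001 Δ1=001000 | 1Δ
t=2: Δ0=001000 Δ1=001001 Δ2=000001 Δ3=010001 | 3Δ
t=3: Δ0=010001 Δ1=010000 | 1Δ
t=4: Δ0=010000 Δ1=010001 Δ2=111001 Δ3=101101 Δ4=101001 | 4Δ
t=5: Δ0=101001 Δ1=101000 | 1Δ
t=6: Δ0=101000 Δ1=101001 Δ2=001001 | 2Δ

1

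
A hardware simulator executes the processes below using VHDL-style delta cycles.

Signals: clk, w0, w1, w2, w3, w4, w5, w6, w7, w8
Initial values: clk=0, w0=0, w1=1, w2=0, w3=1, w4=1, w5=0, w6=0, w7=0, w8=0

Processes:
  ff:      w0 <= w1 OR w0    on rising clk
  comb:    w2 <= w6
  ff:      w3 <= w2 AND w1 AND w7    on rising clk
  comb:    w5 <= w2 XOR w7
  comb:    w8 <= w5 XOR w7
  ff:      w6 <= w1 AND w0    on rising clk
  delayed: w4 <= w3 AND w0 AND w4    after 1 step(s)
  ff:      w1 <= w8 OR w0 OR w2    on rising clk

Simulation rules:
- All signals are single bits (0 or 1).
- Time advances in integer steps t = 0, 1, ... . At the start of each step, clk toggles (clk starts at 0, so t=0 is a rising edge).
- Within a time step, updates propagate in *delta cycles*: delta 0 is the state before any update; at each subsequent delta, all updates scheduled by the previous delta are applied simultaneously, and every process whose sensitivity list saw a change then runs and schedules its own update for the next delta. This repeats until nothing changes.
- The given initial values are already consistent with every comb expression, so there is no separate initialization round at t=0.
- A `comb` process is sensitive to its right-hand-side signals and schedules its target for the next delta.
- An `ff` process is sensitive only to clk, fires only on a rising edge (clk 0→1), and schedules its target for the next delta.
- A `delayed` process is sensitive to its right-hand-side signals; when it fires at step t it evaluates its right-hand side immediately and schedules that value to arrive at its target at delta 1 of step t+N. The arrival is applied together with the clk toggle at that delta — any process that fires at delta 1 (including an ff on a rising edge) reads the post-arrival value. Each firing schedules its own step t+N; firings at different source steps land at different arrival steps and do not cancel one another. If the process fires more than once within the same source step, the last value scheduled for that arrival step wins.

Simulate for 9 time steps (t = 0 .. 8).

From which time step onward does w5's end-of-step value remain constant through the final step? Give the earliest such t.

t=0 Δ0: w6=0 w2=0 w3=1 w8=0 w7=0 w1=1 w0=0 w5=0 w4=1 clk=0
  Δ1: clk:0→1
  Δ2: w3:1→0, w1:1→0, w0:0→1
  (2Δ to stable)
t=1 Δ0: w6=0 w2=0 w3=0 w8=0 w7=0 w1=0 w0=1 w5=0 w4=1 clk=1
  Δ1: w4:1→0, clk:1→0
  (1Δ to stable)
t=2 Δ0: w6=0 w2=0 w3=0 w8=0 w7=0 w1=0 w0=1 w5=0 w4=0 clk=0
  Δ1: clk:0→1
  Δ2: w1:0→1
  (2Δ to stable)
t=3 Δ0: w6=0 w2=0 w3=0 w8=0 w7=0 w1=1 w0=1 w5=0 w4=0 clk=1
  Δ1: clk:1→0
  (1Δ to stable)
t=4 Δ0: w6=0 w2=0 w3=0 w8=0 w7=0 w1=1 w0=1 w5=0 w4=0 clk=0
  Δ1: clk:0→1
  Δ2: w6:0→1
  Δ3: w2:0→1
  Δ4: w5:0→1
  Δ5: w8:0→1
  (5Δ to stable)
t=5 Δ0: w6=1 w2=1 w3=0 w8=1 w7=0 w1=1 w0=1 w5=1 w4=0 clk=1
  Δ1: clk:1→0
  (1Δ to stable)
t=6 Δ0: w6=1 w2=1 w3=0 w8=1 w7=0 w1=1 w0=1 w5=1 w4=0 clk=0
  Δ1: clk:0→1
  (1Δ to stable)
t=7 Δ0: w6=1 w2=1 w3=0 w8=1 w7=0 w1=1 w0=1 w5=1 w4=0 clk=1
  Δ1: clk:1→0
  (1Δ to stable)
t=8 Δ0: w6=1 w2=1 w3=0 w8=1 w7=0 w1=1 w0=1 w5=1 w4=0 clk=0
  Δ1: clk:0→1
  (1Δ to stable)

4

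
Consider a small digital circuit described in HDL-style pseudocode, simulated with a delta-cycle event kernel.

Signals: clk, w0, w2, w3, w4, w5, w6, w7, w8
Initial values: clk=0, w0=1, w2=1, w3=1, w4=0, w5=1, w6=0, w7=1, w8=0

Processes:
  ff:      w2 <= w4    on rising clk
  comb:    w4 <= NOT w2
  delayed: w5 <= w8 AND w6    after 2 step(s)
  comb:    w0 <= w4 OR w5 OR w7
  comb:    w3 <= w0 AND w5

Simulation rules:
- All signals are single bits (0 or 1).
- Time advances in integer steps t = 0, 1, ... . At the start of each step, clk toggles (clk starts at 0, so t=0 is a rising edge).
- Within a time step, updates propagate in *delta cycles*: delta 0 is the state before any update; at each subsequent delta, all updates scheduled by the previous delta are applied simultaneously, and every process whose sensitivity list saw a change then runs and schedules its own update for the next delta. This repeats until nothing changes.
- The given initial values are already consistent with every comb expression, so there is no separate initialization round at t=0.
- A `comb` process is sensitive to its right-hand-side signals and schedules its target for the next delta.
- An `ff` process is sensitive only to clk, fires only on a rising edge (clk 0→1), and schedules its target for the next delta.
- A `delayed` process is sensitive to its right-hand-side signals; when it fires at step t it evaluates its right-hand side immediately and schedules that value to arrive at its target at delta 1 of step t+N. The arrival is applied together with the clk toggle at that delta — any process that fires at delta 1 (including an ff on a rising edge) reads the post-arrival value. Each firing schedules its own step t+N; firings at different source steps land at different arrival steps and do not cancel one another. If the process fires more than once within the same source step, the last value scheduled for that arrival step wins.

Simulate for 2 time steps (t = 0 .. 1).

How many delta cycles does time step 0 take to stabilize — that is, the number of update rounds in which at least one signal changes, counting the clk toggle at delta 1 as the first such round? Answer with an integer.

3

t=0 Δ0: w2=1 w6=0 clk=0 w0=1 w7=1 w5=1 w3=1 w8=0 w4=0
  Δ1: clk:0→1
  Δ2: w2:1→0
  Δ3: w4:0→1
  (3Δ to stable)
t=1 Δ0: w2=0 w6=0 clk=1 w0=1 w7=1 w5=1 w3=1 w8=0 w4=1
  Δ1: clk:1→0
  (1Δ to stable)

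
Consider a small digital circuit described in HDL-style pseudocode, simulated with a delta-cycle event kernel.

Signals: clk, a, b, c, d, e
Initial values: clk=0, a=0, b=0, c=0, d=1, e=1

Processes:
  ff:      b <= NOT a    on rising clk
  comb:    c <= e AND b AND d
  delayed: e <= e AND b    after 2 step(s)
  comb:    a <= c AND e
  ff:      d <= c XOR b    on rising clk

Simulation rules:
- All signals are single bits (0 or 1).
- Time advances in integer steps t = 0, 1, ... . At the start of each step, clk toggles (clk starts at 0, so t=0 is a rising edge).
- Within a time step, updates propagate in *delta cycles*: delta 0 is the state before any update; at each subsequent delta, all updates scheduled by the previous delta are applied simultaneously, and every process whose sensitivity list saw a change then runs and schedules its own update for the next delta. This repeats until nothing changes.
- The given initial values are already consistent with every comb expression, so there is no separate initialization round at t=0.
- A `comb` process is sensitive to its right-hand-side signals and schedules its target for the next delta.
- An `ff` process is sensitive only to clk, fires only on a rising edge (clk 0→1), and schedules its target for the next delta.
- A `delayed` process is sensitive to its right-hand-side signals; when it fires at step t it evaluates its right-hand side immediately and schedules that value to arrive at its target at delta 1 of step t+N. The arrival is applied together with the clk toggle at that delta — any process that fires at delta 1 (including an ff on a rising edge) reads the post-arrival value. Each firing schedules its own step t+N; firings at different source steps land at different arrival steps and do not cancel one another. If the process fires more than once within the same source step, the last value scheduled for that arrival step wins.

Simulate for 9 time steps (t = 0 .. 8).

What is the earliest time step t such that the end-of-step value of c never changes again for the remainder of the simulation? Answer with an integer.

t=0 Δ0: b=0 c=0 a=0 d=1 e=1 clk=0
  Δ1: clk:0→1
  Δ2: b:0→1, d:1→0
  (2Δ to stable)
t=1 Δ0: b=1 c=0 a=0 d=0 e=1 clk=1
  Δ1: clk:1→0
  (1Δ to stable)
t=2 Δ0: b=1 c=0 a=0 d=0 e=1 clk=0
  Δ1: clk:0→1
  Δ2: d:0→1
  Δ3: c:0→1
  Δ4: a:0→1
  (4Δ to stable)
t=3 Δ0: b=1 c=1 a=1 d=1 e=1 clk=1
  Δ1: clk:1→0
  (1Δ to stable)
t=4 Δ0: b=1 c=1 a=1 d=1 e=1 clk=0
  Δ1: clk:0→1
  Δ2: b:1→0, d:1→0
  Δ3: c:1→0
  Δ4: a:1→0
  (4Δ to stable)
t=5 Δ0: b=0 c=0 a=0 d=0 e=1 clk=1
  Δ1: clk:1→0
  (1Δ to stable)
t=6 Δ0: b=0 c=0 a=0 d=0 e=1 clk=0
  Δ1: e:1→0, clk:0→1
  Δ2: b:0→1
  (2Δ to stable)
t=7 Δ0: b=1 c=0 a=0 d=0 e=0 clk=1
  Δ1: clk:1→0
  (1Δ to stable)
t=8 Δ0: b=1 c=0 a=0 d=0 e=0 clk=0
  Δ1: clk:0→1
  Δ2: d:0→1
  (2Δ to stable)

4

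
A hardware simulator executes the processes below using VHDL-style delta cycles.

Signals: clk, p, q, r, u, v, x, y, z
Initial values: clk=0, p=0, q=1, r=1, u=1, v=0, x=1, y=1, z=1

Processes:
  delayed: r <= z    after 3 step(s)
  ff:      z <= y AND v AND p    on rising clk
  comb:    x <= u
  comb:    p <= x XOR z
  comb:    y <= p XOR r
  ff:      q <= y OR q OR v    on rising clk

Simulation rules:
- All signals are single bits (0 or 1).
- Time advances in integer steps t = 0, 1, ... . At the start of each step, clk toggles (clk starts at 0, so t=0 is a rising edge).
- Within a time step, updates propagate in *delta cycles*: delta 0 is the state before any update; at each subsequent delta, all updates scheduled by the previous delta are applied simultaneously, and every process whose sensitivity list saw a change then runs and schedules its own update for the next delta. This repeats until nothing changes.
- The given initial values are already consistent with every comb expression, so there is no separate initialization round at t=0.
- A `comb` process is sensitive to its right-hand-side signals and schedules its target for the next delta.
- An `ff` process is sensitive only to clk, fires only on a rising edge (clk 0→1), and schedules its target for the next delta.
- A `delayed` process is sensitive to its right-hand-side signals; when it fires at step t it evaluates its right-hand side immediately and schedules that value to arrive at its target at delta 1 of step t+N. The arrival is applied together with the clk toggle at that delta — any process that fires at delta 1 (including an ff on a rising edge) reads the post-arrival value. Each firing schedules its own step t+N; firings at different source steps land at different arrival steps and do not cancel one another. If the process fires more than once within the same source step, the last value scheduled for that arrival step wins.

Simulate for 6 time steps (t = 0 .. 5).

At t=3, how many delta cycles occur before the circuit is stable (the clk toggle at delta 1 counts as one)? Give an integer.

t=0 Δ0: y=1 r=1 u=1 p=0 v=0 x=1 z=1 q=1 clk=0
  Δ1: clk:0→1
  Δ2: z:1→0
  Δ3: p:0→1
  Δ4: y:1→0
  (4Δ to stable)
t=1 Δ0: y=0 r=1 u=1 p=1 v=0 x=1 z=0 q=1 clk=1
  Δ1: clk:1→0
  (1Δ to stable)
t=2 Δ0: y=0 r=1 u=1 p=1 v=0 x=1 z=0 q=1 clk=0
  Δ1: clk:0→1
  (1Δ to stable)
t=3 Δ0: y=0 r=1 u=1 p=1 v=0 x=1 z=0 q=1 clk=1
  Δ1: r:1→0, clk:1→0
  Δ2: y:0→1
  (2Δ to stable)
t=4 Δ0: y=1 r=0 u=1 p=1 v=0 x=1 z=0 q=1 clk=0
  Δ1: clk:0→1
  (1Δ to stable)
t=5 Δ0: y=1 r=0 u=1 p=1 v=0 x=1 z=0 q=1 clk=1
  Δ1: clk:1→0
  (1Δ to stable)

2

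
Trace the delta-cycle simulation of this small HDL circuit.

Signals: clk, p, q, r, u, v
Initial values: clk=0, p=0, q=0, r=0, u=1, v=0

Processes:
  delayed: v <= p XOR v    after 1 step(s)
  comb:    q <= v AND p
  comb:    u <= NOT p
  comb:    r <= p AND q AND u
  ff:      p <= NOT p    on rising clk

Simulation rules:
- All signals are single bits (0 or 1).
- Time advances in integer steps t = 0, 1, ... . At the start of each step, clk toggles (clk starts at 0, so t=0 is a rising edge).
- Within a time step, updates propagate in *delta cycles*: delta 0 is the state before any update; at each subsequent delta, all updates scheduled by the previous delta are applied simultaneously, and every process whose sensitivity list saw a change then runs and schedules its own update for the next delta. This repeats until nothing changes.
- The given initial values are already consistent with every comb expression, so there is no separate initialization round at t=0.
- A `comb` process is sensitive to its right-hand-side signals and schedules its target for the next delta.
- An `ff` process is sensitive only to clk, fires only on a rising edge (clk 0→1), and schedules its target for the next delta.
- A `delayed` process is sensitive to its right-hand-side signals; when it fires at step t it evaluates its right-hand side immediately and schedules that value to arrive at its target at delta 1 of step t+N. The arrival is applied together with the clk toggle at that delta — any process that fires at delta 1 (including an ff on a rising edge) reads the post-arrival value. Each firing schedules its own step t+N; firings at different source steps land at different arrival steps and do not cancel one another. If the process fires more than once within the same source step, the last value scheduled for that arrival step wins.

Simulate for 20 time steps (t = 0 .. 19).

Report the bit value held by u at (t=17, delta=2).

0

t=0 Δ0: v=0 q=0 p=0 u=1 clk=0 r=0
  Δ1: clk:0→1
  Δ2: p:0→1
  Δ3: u:1→0
  (3Δ to stable)
t=1 Δ0: v=0 q=0 p=1 u=0 clk=1 r=0
  Δ1: v:0→1, clk:1→0
  Δ2: q:0→1
  (2Δ to stable)
t=2 Δ0: v=1 q=1 p=1 u=0 clk=0 r=0
  Δ1: v:1→0, clk:0→1
  Δ2: q:1→0, p:1→0
  Δ3: u:0→1
  (3Δ to stable)
t=3 Δ0: v=0 q=0 p=0 u=1 clk=1 r=0
  Δ1: clk:1→0
  (1Δ to stable)
t=4 Δ0: v=0 q=0 p=0 u=1 clk=0 r=0
  Δ1: clk:0→1
  Δ2: p:0→1
  Δ3: u:1→0
  (3Δ to stable)
t=5 Δ0: v=0 q=0 p=1 u=0 clk=1 r=0
  Δ1: v:0→1, clk:1→0
  Δ2: q:0→1
  (2Δ to stable)
t=6 Δ0: v=1 q=1 p=1 u=0 clk=0 r=0
  Δ1: v:1→0, clk:0→1
  Δ2: q:1→0, p:1→0
  Δ3: u:0→1
  (3Δ to stable)
t=7 Δ0: v=0 q=0 p=0 u=1 clk=1 r=0
  Δ1: clk:1→0
  (1Δ to stable)
t=8 Δ0: v=0 q=0 p=0 u=1 clk=0 r=0
  Δ1: clk:0→1
  Δ2: p:0→1
  Δ3: u:1→0
  (3Δ to stable)
t=9 Δ0: v=0 q=0 p=1 u=0 clk=1 r=0
  Δ1: v:0→1, clk:1→0
  Δ2: q:0→1
  (2Δ to stable)
t=10 Δ0: v=1 q=1 p=1 u=0 clk=0 r=0
  Δ1: v:1→0, clk:0→1
  Δ2: q:1→0, p:1→0
  Δ3: u:0→1
  (3Δ to stable)
t=11 Δ0: v=0 q=0 p=0 u=1 clk=1 r=0
  Δ1: clk:1→0
  (1Δ to stable)
t=12 Δ0: v=0 q=0 p=0 u=1 clk=0 r=0
  Δ1: clk:0→1
  Δ2: p:0→1
  Δ3: u:1→0
  (3Δ to stable)
t=13 Δ0: v=0 q=0 p=1 u=0 clk=1 r=0
  Δ1: v:0→1, clk:1→0
  Δ2: q:0→1
  (2Δ to stable)
t=14 Δ0: v=1 q=1 p=1 u=0 clk=0 r=0
  Δ1: v:1→0, clk:0→1
  Δ2: q:1→0, p:1→0
  Δ3: u:0→1
  (3Δ to stable)
t=15 Δ0: v=0 q=0 p=0 u=1 clk=1 r=0
  Δ1: clk:1→0
  (1Δ to stable)
t=16 Δ0: v=0 q=0 p=0 u=1 clk=0 r=0
  Δ1: clk:0→1
  Δ2: p:0→1
  Δ3: u:1→0
  (3Δ to stable)
t=17 Δ0: v=0 q=0 p=1 u=0 clk=1 r=0
  Δ1: v:0→1, clk:1→0
  Δ2: q:0→1
  (2Δ to stable)
t=18 Δ0: v=1 q=1 p=1 u=0 clk=0 r=0
  Δ1: v:1→0, clk:0→1
  Δ2: q:1→0, p:1→0
  Δ3: u:0→1
  (3Δ to stable)
t=19 Δ0: v=0 q=0 p=0 u=1 clk=1 r=0
  Δ1: clk:1→0
  (1Δ to stable)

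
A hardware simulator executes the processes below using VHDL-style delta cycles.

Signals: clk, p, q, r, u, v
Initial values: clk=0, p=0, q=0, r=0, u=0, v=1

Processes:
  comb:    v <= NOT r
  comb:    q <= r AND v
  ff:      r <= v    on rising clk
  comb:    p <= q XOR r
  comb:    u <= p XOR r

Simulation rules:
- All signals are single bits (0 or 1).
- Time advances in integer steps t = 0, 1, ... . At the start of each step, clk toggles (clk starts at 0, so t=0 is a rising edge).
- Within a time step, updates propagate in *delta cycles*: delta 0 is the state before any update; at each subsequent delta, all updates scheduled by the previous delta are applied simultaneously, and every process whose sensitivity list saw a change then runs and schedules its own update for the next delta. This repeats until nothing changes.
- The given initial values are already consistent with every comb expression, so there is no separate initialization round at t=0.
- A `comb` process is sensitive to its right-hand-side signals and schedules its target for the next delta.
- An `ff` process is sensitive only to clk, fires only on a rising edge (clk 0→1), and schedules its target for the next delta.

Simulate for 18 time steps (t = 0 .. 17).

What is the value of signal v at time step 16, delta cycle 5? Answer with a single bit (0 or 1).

0

t=0 Δ0: u=0 q=0 v=1 p=0 clk=0 r=0
  Δ1: clk:0→1
  Δ2: r:0→1
  Δ3: u:0→1, q:0→1, v:1→0, p:0→1
  Δ4: u:1→0, q:1→0, p:1→0
  Δ5: u:0→1, p:0→1
  Δ6: u:1→0
  (6Δ to stable)
t=1 Δ0: u=0 q=0 v=0 p=1 clk=1 r=1
  Δ1: clk:1→0
  (1Δ to stable)
t=2 Δ0: u=0 q=0 v=0 p=1 clk=0 r=1
  Δ1: clk:0→1
  Δ2: r:1→0
  Δ3: u:0→1, v:0→1, p:1→0
  Δ4: u:1→0
  (4Δ to stable)
t=3 Δ0: u=0 q=0 v=1 p=0 clk=1 r=0
  Δ1: clk:1→0
  (1Δ to stable)
t=4 Δ0: u=0 q=0 v=1 p=0 clk=0 r=0
  Δ1: clk:0→1
  Δ2: r:0→1
  Δ3: u:0→1, q:0→1, v:1→0, p:0→1
  Δ4: u:1→0, q:1→0, p:1→0
  Δ5: u:0→1, p:0→1
  Δ6: u:1→0
  (6Δ to stable)
t=5 Δ0: u=0 q=0 v=0 p=1 clk=1 r=1
  Δ1: clk:1→0
  (1Δ to stable)
t=6 Δ0: u=0 q=0 v=0 p=1 clk=0 r=1
  Δ1: clk:0→1
  Δ2: r:1→0
  Δ3: u:0→1, v:0→1, p:1→0
  Δ4: u:1→0
  (4Δ to stable)
t=7 Δ0: u=0 q=0 v=1 p=0 clk=1 r=0
  Δ1: clk:1→0
  (1Δ to stable)
t=8 Δ0: u=0 q=0 v=1 p=0 clk=0 r=0
  Δ1: clk:0→1
  Δ2: r:0→1
  Δ3: u:0→1, q:0→1, v:1→0, p:0→1
  Δ4: u:1→0, q:1→0, p:1→0
  Δ5: u:0→1, p:0→1
  Δ6: u:1→0
  (6Δ to stable)
t=9 Δ0: u=0 q=0 v=0 p=1 clk=1 r=1
  Δ1: clk:1→0
  (1Δ to stable)
t=10 Δ0: u=0 q=0 v=0 p=1 clk=0 r=1
  Δ1: clk:0→1
  Δ2: r:1→0
  Δ3: u:0→1, v:0→1, p:1→0
  Δ4: u:1→0
  (4Δ to stable)
t=11 Δ0: u=0 q=0 v=1 p=0 clk=1 r=0
  Δ1: clk:1→0
  (1Δ to stable)
t=12 Δ0: u=0 q=0 v=1 p=0 clk=0 r=0
  Δ1: clk:0→1
  Δ2: r:0→1
  Δ3: u:0→1, q:0→1, v:1→0, p:0→1
  Δ4: u:1→0, q:1→0, p:1→0
  Δ5: u:0→1, p:0→1
  Δ6: u:1→0
  (6Δ to stable)
t=13 Δ0: u=0 q=0 v=0 p=1 clk=1 r=1
  Δ1: clk:1→0
  (1Δ to stable)
t=14 Δ0: u=0 q=0 v=0 p=1 clk=0 r=1
  Δ1: clk:0→1
  Δ2: r:1→0
  Δ3: u:0→1, v:0→1, p:1→0
  Δ4: u:1→0
  (4Δ to stable)
t=15 Δ0: u=0 q=0 v=1 p=0 clk=1 r=0
  Δ1: clk:1→0
  (1Δ to stable)
t=16 Δ0: u=0 q=0 v=1 p=0 clk=0 r=0
  Δ1: clk:0→1
  Δ2: r:0→1
  Δ3: u:0→1, q:0→1, v:1→0, p:0→1
  Δ4: u:1→0, q:1→0, p:1→0
  Δ5: u:0→1, p:0→1
  Δ6: u:1→0
  (6Δ to stable)
t=17 Δ0: u=0 q=0 v=0 p=1 clk=1 r=1
  Δ1: clk:1→0
  (1Δ to stable)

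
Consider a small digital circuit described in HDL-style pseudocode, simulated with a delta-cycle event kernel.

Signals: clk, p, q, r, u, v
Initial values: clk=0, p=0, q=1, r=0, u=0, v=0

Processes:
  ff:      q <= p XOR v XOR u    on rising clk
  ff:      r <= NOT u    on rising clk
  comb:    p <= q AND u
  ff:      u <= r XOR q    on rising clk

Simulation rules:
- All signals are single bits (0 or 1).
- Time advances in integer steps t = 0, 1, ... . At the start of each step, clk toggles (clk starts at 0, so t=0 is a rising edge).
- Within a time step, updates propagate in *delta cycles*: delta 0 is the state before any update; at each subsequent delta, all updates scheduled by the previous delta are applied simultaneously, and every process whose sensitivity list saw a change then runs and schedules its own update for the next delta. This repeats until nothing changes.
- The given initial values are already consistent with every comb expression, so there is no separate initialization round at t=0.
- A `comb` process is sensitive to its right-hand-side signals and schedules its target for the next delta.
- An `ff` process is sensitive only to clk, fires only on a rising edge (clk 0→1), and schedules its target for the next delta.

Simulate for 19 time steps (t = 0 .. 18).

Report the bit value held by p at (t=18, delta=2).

0

[bits: q,u,v,p,clk,r]
t=0: Δ0=100000 Δ1=100010 Δ2=010011 | 2Δ
t=1: Δ0=010011 Δ1=010001 | 1Δ
t=2: Δ0=010001 Δ1=010011 Δ2=110010 Δ3=110110 | 3Δ
t=3: Δ0=110110 Δ1=110100 | 1Δ
t=4: Δ0=110100 Δ1=110110 Δ2=010110 Δ3=010010 | 3Δ
t=5: Δ0=010010 Δ1=010000 | 1Δ
t=6: Δ0=010000 Δ1=010010 Δ2=100010 | 2Δ
t=7: Δ0=100010 Δ1=100000 | 1Δ
t=8: Δ0=100000 Δ1=100010 Δ2=010011 | 2Δ
t=9: Δ0=010011 Δ1=010001 | 1Δ
t=10: Δ0=010001 Δ1=010011 Δ2=110010 Δ3=110110 | 3Δ
t=11: Δ0=110110 Δ1=110100 | 1Δ
t=12: Δ0=110100 Δ1=110110 Δ2=010110 Δ3=010010 | 3Δ
t=13: Δ0=010010 Δ1=010000 | 1Δ
t=14: Δ0=010000 Δ1=010010 Δ2=100010 | 2Δ
t=15: Δ0=100010 Δ1=100000 | 1Δ
t=16: Δ0=100000 Δ1=100010 Δ2=010011 | 2Δ
t=17: Δ0=010011 Δ1=010001 | 1Δ
t=18: Δ0=010001 Δ1=010011 Δ2=110010 Δ3=110110 | 3Δ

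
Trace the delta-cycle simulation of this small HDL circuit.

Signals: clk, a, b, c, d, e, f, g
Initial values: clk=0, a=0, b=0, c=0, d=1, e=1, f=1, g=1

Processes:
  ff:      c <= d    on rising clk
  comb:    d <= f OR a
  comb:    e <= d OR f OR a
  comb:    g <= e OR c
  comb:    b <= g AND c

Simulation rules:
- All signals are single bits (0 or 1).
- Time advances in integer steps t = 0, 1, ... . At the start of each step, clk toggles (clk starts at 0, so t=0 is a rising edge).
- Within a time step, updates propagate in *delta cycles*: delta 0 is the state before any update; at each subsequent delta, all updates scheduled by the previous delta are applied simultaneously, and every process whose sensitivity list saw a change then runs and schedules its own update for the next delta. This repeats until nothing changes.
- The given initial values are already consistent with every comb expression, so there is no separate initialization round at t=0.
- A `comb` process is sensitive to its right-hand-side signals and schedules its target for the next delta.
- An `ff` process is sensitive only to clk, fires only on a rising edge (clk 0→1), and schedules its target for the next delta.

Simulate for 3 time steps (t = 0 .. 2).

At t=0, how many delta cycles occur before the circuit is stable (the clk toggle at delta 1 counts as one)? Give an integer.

t0.Δ0 f=1 e=1 d=1 c=0 b=0 a=0 g=1 clk=0
t0.Δ1 f=1 e=1 d=1 c=0 b=0 a=0 g=1 clk=1
t0.Δ2 f=1 e=1 d=1 c=1 b=0 a=0 g=1 clk=1
t0.Δ3 f=1 e=1 d=1 c=1 b=1 a=0 g=1 clk=1
t1.Δ0 f=1 e=1 d=1 c=1 b=1 a=0 g=1 clk=1
t1.Δ1 f=1 e=1 d=1 c=1 b=1 a=0 g=1 clk=0
t2.Δ0 f=1 e=1 d=1 c=1 b=1 a=0 g=1 clk=0
t2.Δ1 f=1 e=1 d=1 c=1 b=1 a=0 g=1 clk=1

3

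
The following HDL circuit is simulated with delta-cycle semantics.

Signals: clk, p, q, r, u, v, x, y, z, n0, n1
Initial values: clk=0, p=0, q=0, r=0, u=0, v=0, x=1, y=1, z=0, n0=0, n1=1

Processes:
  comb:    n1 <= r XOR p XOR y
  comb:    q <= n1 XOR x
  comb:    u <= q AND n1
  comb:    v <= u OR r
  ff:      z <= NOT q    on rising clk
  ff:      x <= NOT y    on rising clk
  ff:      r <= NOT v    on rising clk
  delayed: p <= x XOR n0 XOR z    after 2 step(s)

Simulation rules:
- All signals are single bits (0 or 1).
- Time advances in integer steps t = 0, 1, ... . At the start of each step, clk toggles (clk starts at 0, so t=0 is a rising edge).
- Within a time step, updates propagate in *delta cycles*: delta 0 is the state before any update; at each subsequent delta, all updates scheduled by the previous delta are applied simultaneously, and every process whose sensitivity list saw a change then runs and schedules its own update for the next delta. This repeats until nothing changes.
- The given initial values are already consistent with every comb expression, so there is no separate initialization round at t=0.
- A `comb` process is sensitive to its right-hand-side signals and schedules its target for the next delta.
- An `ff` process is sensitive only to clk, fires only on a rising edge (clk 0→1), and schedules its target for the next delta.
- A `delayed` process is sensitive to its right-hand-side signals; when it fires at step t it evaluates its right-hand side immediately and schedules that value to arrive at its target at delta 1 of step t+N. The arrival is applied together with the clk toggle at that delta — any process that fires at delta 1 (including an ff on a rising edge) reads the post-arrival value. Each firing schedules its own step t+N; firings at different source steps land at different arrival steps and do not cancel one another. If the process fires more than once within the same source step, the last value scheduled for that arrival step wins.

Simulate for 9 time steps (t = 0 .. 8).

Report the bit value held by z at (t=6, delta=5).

0

t=0 Δ0: v=0 clk=0 y=1 r=0 n1=1 u=0 q=0 z=0 p=0 x=1 n0=0
  Δ1: clk:0→1
  Δ2: r:0→1, z:0→1, x:1→0
  Δ3: v:0→1, n1:1→0, q:0→1
  Δ4: q:1→0
  (4Δ to stable)
t=1 Δ0: v=1 clk=1 y=1 r=1 n1=0 u=0 q=0 z=1 p=0 x=0 n0=0
  Δ1: clk:1→0
  (1Δ to stable)
t=2 Δ0: v=1 clk=0 y=1 r=1 n1=0 u=0 q=0 z=1 p=0 x=0 n0=0
  Δ1: clk:0→1, p:0→1
  Δ2: r:1→0, n1:0→1
  Δ3: v:1→0, n1:1→0, q:0→1
  Δ4: q:1→0
  (4Δ to stable)
t=3 Δ0: v=0 clk=1 y=1 r=0 n1=0 u=0 q=0 z=1 p=1 x=0 n0=0
  Δ1: clk:1→0
  (1Δ to stable)
t=4 Δ0: v=0 clk=0 y=1 r=0 n1=0 u=0 q=0 z=1 p=1 x=0 n0=0
  Δ1: clk:0→1
  Δ2: r:0→1
  Δ3: v:0→1, n1:0→1
  Δ4: q:0→1
  Δ5: u:0→1
  (5Δ to stable)
t=5 Δ0: v=1 clk=1 y=1 r=1 n1=1 u=1 q=1 z=1 p=1 x=0 n0=0
  Δ1: clk:1→0
  (1Δ to stable)
t=6 Δ0: v=1 clk=0 y=1 r=1 n1=1 u=1 q=1 z=1 p=1 x=0 n0=0
  Δ1: clk:0→1
  Δ2: r:1→0, z:1→0
  Δ3: n1:1→0
  Δ4: u:1→0, q:1→0
  Δ5: v:1→0
  (5Δ to stable)
t=7 Δ0: v=0 clk=1 y=1 r=0 n1=0 u=0 q=0 z=0 p=1 x=0 n0=0
  Δ1: clk:1→0
  (1Δ to stable)
t=8 Δ0: v=0 clk=0 y=1 r=0 n1=0 u=0 q=0 z=0 p=1 x=0 n0=0
  Δ1: clk:0→1, p:1→0
  Δ2: r:0→1, n1:0→1, z:0→1
  Δ3: v:0→1, n1:1→0, q:0→1
  Δ4: q:1→0
  (4Δ to stable)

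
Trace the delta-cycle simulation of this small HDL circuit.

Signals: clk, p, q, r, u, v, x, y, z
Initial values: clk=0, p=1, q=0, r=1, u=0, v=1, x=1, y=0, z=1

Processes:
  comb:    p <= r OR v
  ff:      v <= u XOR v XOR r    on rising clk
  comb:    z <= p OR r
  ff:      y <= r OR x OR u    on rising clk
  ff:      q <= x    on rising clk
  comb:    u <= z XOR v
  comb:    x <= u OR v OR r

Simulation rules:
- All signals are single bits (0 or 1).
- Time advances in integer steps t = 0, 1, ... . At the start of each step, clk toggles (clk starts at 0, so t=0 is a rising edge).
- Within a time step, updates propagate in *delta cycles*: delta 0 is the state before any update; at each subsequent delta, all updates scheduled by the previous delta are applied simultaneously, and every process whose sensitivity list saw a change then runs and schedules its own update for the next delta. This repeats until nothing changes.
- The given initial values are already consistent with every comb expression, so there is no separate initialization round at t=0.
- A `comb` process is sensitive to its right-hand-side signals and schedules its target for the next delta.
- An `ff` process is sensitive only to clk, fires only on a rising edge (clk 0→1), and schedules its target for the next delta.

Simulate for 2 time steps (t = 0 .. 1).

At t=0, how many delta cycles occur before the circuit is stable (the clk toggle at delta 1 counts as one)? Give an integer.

t0.Δ0 r=1 y=0 x=1 v=1 q=0 z=1 p=1 clk=0 u=0
t0.Δ1 r=1 y=0 x=1 v=1 q=0 z=1 p=1 clk=1 u=0
t0.Δ2 r=1 y=1 x=1 v=0 q=1 z=1 p=1 clk=1 u=0
t0.Δ3 r=1 y=1 x=1 v=0 q=1 z=1 p=1 clk=1 u=1
t1.Δ0 r=1 y=1 x=1 v=0 q=1 z=1 p=1 clk=1 u=1
t1.Δ1 r=1 y=1 x=1 v=0 q=1 z=1 p=1 clk=0 u=1

3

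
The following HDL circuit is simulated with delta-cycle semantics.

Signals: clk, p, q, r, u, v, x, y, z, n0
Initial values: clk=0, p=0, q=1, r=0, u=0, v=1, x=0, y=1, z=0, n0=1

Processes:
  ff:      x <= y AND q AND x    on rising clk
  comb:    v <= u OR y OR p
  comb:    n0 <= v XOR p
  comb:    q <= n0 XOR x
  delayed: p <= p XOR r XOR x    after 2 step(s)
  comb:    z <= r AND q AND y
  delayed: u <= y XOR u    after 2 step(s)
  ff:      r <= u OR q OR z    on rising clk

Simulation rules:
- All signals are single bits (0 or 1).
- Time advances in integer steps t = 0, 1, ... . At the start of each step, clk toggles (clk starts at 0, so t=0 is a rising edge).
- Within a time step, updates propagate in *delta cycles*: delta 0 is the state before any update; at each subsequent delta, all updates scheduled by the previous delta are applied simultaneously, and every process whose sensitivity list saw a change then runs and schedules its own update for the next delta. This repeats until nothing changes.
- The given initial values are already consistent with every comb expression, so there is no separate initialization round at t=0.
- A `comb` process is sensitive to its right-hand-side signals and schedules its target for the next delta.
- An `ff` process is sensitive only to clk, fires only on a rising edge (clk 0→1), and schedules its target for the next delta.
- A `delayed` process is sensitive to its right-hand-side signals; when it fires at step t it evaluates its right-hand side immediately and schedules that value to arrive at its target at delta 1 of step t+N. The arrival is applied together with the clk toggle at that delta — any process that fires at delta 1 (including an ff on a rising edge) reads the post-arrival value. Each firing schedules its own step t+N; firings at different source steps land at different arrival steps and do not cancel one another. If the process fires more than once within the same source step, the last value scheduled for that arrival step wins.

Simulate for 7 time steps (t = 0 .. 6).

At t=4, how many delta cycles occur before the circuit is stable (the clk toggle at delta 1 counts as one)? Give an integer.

3

t0.Δ0 z=0 r=0 p=0 q=1 clk=0 y=1 x=0 u=0 v=1 n0=1
t0.Δ1 z=0 r=0 p=0 q=1 clk=1 y=1 x=0 u=0 v=1 n0=1
t0.Δ2 z=0 r=1 p=0 q=1 clk=1 y=1 x=0 u=0 v=1 n0=1
t0.Δ3 z=1 r=1 p=0 q=1 clk=1 y=1 x=0 u=0 v=1 n0=1
t1.Δ0 z=1 r=1 p=0 q=1 clk=1 y=1 x=0 u=0 v=1 n0=1
t1.Δ1 z=1 r=1 p=0 q=1 clk=0 y=1 x=0 u=0 v=1 n0=1
t2.Δ0 z=1 r=1 p=0 q=1 clk=0 y=1 x=0 u=0 v=1 n0=1
t2.Δ1 z=1 r=1 p=1 q=1 clk=1 y=1 x=0 u=0 v=1 n0=1
t2.Δ2 z=1 r=1 p=1 q=1 clk=1 y=1 x=0 u=0 v=1 n0=0
t2.Δ3 z=1 r=1 p=1 q=0 clk=1 y=1 x=0 u=0 v=1 n0=0
t2.Δ4 z=0 r=1 p=1 q=0 clk=1 y=1 x=0 u=0 v=1 n0=0
t3.Δ0 z=0 r=1 p=1 q=0 clk=1 y=1 x=0 u=0 v=1 n0=0
t3.Δ1 z=0 r=1 p=1 q=0 clk=0 y=1 x=0 u=0 v=1 n0=0
t4.Δ0 z=0 r=1 p=1 q=0 clk=0 y=1 x=0 u=0 v=1 n0=0
t4.Δ1 z=0 r=1 p=0 q=0 clk=1 y=1 x=0 u=0 v=1 n0=0
t4.Δ2 z=0 r=0 p=0 q=0 clk=1 y=1 x=0 u=0 v=1 n0=1
t4.Δ3 z=0 r=0 p=0 q=1 clk=1 y=1 x=0 u=0 v=1 n0=1
t5.Δ0 z=0 r=0 p=0 q=1 clk=1 y=1 x=0 u=0 v=1 n0=1
t5.Δ1 z=0 r=0 p=0 q=1 clk=0 y=1 x=0 u=0 v=1 n0=1
t6.Δ0 z=0 r=0 p=0 q=1 clk=0 y=1 x=0 u=0 v=1 n0=1
t6.Δ1 z=0 r=0 p=0 q=1 clk=1 y=1 x=0 u=0 v=1 n0=1
t6.Δ2 z=0 r=1 p=0 q=1 clk=1 y=1 x=0 u=0 v=1 n0=1
t6.Δ3 z=1 r=1 p=0 q=1 clk=1 y=1 x=0 u=0 v=1 n0=1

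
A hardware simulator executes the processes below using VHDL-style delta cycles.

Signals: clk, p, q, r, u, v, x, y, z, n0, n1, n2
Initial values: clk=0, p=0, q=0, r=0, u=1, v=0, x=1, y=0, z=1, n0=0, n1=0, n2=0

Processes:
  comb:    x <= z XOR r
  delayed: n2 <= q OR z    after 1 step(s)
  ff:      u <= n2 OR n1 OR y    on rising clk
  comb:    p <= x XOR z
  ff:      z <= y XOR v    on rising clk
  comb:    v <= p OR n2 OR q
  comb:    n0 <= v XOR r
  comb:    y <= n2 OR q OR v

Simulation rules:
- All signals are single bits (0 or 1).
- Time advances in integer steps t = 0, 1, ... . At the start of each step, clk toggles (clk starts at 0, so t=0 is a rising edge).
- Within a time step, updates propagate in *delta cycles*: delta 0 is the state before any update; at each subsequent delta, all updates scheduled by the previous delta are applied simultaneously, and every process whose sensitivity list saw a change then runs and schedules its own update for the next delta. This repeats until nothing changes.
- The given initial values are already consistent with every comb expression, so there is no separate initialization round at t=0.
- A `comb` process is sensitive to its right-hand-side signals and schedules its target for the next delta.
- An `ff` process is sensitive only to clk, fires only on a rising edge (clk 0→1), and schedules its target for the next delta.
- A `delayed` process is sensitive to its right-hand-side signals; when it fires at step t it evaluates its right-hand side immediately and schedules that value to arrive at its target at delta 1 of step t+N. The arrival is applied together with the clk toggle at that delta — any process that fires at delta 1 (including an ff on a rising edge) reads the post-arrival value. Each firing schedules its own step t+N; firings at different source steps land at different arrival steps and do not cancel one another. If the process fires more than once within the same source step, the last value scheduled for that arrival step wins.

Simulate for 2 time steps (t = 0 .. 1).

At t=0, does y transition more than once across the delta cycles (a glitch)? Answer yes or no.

[bits: p,n1,q,clk,n0,r,v,z,y,u,x,n2]
t=0: Δ0=000000010110 Δ1=000100010110 Δ2=000100000010 Δ3=100100000000 Δ4=000100100000 Δ5=000110001000 Δ6=000100000000 | 6Δ
t=1: Δ0=000100000000 Δ1=000000000000 | 1Δ

yes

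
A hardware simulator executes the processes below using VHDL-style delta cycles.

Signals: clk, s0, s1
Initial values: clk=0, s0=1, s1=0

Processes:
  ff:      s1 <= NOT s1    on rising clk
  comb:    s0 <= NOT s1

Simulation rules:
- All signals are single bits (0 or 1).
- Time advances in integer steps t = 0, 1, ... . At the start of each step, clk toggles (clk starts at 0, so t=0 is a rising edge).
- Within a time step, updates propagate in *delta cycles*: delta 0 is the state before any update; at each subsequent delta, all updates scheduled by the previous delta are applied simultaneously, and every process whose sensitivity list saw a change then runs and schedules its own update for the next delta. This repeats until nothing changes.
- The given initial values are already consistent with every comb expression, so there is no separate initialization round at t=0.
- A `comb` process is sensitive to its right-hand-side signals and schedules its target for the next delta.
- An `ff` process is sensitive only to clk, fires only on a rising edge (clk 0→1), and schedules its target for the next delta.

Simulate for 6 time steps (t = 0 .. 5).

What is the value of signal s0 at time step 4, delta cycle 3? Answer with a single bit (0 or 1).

0

[bits: clk,s0,s1]
t=0: Δ0=010 Δ1=110 Δ2=111 Δ3=101 | 3Δ
t=1: Δ0=101 Δ1=001 | 1Δ
t=2: Δ0=001 Δ1=101 Δ2=100 Δ3=110 | 3Δ
t=3: Δ0=110 Δ1=010 | 1Δ
t=4: Δ0=010 Δ1=110 Δ2=111 Δ3=101 | 3Δ
t=5: Δ0=101 Δ1=001 | 1Δ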